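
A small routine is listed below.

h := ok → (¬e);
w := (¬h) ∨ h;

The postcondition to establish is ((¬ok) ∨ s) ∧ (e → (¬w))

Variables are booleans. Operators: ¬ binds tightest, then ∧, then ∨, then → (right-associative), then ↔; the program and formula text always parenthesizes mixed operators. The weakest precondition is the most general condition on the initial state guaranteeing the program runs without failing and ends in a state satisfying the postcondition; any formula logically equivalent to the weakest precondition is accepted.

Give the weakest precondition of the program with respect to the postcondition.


Working backward. After the program, ((¬ok) ∨ s) ∧ (e → (¬w)) must hold.
Before w := (¬h) ∨ h: ((¬ok) ∨ s) ∧ (¬e)
Before h := ok → (¬e): ((¬ok) ∨ s) ∧ (¬e)
Answer: WP = ((¬ok) ∨ s) ∧ (¬e)


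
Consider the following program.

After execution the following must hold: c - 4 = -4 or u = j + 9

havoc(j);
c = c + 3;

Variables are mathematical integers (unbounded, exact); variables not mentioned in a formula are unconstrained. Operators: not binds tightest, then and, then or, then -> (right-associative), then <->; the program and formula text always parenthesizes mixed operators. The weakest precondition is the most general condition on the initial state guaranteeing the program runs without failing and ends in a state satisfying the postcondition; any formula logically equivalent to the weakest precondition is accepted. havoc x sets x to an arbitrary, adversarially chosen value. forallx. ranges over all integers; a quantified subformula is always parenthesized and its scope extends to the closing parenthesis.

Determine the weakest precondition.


Working backward. After the program, the postcondition c - 4 = -4 or u = j + 9 must hold; in canonical form it is c = 0 or u = j + 9.
Before c := c + 3: c = -3 or u = j + 9
Before havoc j: forall j_1. (c = -3 or u = j_1 + 9)
Answer: WP = forall j_1. (c = -3 or u = j_1 + 9)


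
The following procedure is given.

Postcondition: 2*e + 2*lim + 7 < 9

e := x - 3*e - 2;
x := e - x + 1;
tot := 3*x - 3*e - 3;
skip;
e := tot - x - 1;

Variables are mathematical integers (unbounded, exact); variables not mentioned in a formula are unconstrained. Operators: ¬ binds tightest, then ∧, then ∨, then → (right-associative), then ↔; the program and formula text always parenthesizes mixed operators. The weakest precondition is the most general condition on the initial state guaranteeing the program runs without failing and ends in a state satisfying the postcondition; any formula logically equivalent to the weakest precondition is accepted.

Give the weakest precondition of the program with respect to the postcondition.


Working backward. After the program, the postcondition 2*e + 2*lim + 7 < 9 must hold; in canonical form it is 2*e + 2*lim < 2.
Before e := tot - x - 1: 2*lim + 2*tot < 2*x + 4
Before skip: 2*lim + 2*tot < 2*x + 4
Before tot := 3*x - 3*e - 3: 2*lim + 4*x < 6*e + 10
Before x := e - x + 1: 2*lim < 2*e + 4*x + 6
Before e := x - 3*e - 2: 6*e + 2*lim < 6*x + 2
Answer: WP = 6*e + 2*lim < 6*x + 2


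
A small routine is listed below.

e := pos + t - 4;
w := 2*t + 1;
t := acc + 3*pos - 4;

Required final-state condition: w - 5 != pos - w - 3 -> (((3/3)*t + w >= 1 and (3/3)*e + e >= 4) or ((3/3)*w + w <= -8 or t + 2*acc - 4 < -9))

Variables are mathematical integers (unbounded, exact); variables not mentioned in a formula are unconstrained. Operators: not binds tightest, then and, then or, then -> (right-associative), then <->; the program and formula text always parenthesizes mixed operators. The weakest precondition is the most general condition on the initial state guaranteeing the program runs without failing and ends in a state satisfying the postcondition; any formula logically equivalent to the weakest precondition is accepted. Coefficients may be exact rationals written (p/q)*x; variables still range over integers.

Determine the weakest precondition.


Working backward. After the program, the postcondition w - 5 != pos - w - 3 -> (((3/3)*t + w >= 1 and (3/3)*e + e >= 4) or ((3/3)*w + w <= -8 or t + 2*acc - 4 < -9)) must hold; in canonical form it is 2*w != pos + 2 -> ((t + w >= 1 and 2*e >= 4) or 2*w <= -8 or 2*acc + t < -5).
Before t := acc + 3*pos - 4: 2*w != pos + 2 -> ((acc + 3*pos + w >= 5 and 2*e >= 4) or 2*w <= -8 or 3*acc + 3*pos < -1)
Before w := 2*t + 1: 4*t != pos -> ((acc + 3*pos + 2*t >= 4 and 2*e >= 4) or 4*t <= -10 or 3*acc + 3*pos < -1)
Before e := pos + t - 4: 4*t != pos -> ((acc + 3*pos + 2*t >= 4 and 2*pos + 2*t >= 12) or 4*t <= -10 or 3*acc + 3*pos < -1)
Answer: WP = 4*t != pos -> ((acc + 3*pos + 2*t >= 4 and 2*pos + 2*t >= 12) or 4*t <= -10 or 3*acc + 3*pos < -1)


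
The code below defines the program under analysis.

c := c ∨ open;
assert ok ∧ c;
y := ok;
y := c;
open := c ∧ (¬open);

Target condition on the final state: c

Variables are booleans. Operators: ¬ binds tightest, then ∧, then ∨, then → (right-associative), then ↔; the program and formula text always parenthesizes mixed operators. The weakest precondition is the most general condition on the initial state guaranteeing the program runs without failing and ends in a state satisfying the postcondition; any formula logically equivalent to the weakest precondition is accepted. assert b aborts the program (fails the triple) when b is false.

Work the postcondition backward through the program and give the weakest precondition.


Working backward. After the program, c must hold.
Before open := c ∧ (¬open): c
Before y := c: c
Before y := ok: c
Before assert ok ∧ c: ok ∧ c
Before c := c ∨ open: ok ∧ (c ∨ open)
Answer: WP = ok ∧ (c ∨ open)


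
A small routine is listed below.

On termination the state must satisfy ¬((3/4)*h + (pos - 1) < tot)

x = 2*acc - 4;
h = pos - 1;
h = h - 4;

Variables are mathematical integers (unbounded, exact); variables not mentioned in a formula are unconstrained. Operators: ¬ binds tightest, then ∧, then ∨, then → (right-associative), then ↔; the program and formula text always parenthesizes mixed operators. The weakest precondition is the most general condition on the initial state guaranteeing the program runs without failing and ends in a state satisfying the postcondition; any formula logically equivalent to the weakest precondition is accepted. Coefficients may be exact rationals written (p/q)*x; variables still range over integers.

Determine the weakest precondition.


Working backward. After the program, the postcondition ¬((3/4)*h + (pos - 1) < tot) must hold; in canonical form it is ¬((3/4)*h + pos < tot + 1).
Before h := h - 4: ¬((3/4)*h + pos < tot + 4)
Before h := pos - 1: ¬((7/4)*pos < tot + 19/4)
Before x := 2*acc - 4: ¬((7/4)*pos < tot + 19/4)
Answer: WP = ¬((7/4)*pos < tot + 19/4)


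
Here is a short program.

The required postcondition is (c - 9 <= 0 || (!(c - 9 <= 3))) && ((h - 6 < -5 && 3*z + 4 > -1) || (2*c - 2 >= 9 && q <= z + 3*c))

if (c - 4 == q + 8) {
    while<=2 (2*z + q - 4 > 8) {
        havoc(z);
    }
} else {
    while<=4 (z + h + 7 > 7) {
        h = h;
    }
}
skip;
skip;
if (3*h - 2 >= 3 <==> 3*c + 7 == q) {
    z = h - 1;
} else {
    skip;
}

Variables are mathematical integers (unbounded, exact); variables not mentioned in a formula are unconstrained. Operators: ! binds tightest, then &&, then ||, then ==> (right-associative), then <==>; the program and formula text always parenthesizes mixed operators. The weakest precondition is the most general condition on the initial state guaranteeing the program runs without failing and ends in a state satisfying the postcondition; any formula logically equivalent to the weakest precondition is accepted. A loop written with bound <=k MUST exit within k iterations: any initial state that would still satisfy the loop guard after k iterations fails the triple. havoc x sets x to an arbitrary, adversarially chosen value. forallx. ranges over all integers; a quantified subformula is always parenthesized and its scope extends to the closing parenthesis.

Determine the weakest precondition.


Working backward. After the program, the postcondition (c - 9 <= 0 || (!(c - 9 <= 3))) && ((h - 6 < -5 && 3*z + 4 > -1) || (2*c - 2 >= 9 && q <= z + 3*c)) must hold; in canonical form it is (c <= 9 || (!(c <= 12))) && ((h < 1 && 3*z > -5) || (2*c >= 11 && q <= 3*c + z)).
Then branch requires (c <= 9 || (!(c <= 12))) && ((h < 1 && 3*h > -2) || (2*c >= 11 && q <= 3*c + h - 1)); else branch requires (c <= 9 || (!(c <= 12))) && ((h < 1 && 3*z > -5) || (2*c >= 11 && q <= 3*c + z)).
Before the if: ((3*h >= 5 <==> 3*c == q - 7) ==> ((c <= 9 || (!(c <= 12))) && ((h < 1 && 3*h > -2) || (2*c >= 11 && q <= 3*c + h - 1)))) && ((!(3*h >= 5 <==> 3*c == q - 7)) ==> ((c <= 9 || (!(c <= 12))) && ((h < 1 && 3*z > -5) || (2*c >= 11 && q <= 3*c + z))))
Before skip: ((3*h >= 5 <==> 3*c == q - 7) ==> ((c <= 9 || (!(c <= 12))) && ((h < 1 && 3*h > -2) || (2*c >= 11 && q <= 3*c + h - 1)))) && ((!(3*h >= 5 <==> 3*c == q - 7)) ==> ((c <= 9 || (!(c <= 12))) && ((h < 1 && 3*z > -5) || (2*c >= 11 && q <= 3*c + z))))
Before skip: ((3*h >= 5 <==> 3*c == q - 7) ==> ((c <= 9 || (!(c <= 12))) && ((h < 1 && 3*h > -2) || (2*c >= 11 && q <= 3*c + h - 1)))) && ((!(3*h >= 5 <==> 3*c == q - 7)) ==> ((c <= 9 || (!(c <= 12))) && ((h < 1 && 3*z > -5) || (2*c >= 11 && q <= 3*c + z))))
Then branch requires (q + 2*z > 12 ==> (forall z_2. ((q + 2*z_2 > 12 ==> (forall z_1. ((!(q + 2*z_1 > 12)) && ((3*h >= 5 <==> 3*c == q - 7) ==> ((c <= 9 || (!(c <= 12))) && ((h < 1 && 3*h > -2) || (2*c >= 11 && q <= 3*c + h - 1)))) && ((!(3*h >= 5 <==> 3*c == q - 7)) ==> ((c <= 9 || (!(c <= 12))) && ((h < 1 && 3*z_1 > -5) || (2*c >= 11 && q <= 3*c + z_1))))))) && ((!(q + 2*z_2 > 12)) ==> (((3*h >= 5 <==> 3*c == q - 7) ==> ((c <= 9 || (!(c <= 12))) && ((h < 1 && 3*h > -2) || (2*c >= 11 && q <= 3*c + h - 1)))) && ((!(3*h >= 5 <==> 3*c == q - 7)) ==> ((c <= 9 || (!(c <= 12))) && ((h < 1 && 3*z_2 > -5) || (2*c >= 11 && q <= 3*c + z_2))))))))) && ((!(q + 2*z > 12)) ==> (((3*h >= 5 <==> 3*c == q - 7) ==> ((c <= 9 || (!(c <= 12))) && ((h < 1 && 3*h > -2) || (2*c >= 11 && q <= 3*c + h - 1)))) && ((!(3*h >= 5 <==> 3*c == q - 7)) ==> ((c <= 9 || (!(c <= 12))) && ((h < 1 && 3*z > -5) || (2*c >= 11 && q <= 3*c + z)))))); else branch requires (h + z > 0 ==> ((h + z > 0 ==> ((h + z > 0 ==> ((h + z > 0 ==> ((!(h + z > 0)) && ((3*h >= 5 <==> 3*c == q - 7) ==> ((c <= 9 || (!(c <= 12))) && ((h < 1 && 3*h > -2) || (2*c >= 11 && q <= 3*c + h - 1)))) && ((!(3*h >= 5 <==> 3*c == q - 7)) ==> ((c <= 9 || (!(c <= 12))) && ((h < 1 && 3*z > -5) || (2*c >= 11 && q <= 3*c + z)))))) && ((!(h + z > 0)) ==> (((3*h >= 5 <==> 3*c == q - 7) ==> ((c <= 9 || (!(c <= 12))) && ((h < 1 && 3*h > -2) || (2*c >= 11 && q <= 3*c + h - 1)))) && ((!(3*h >= 5 <==> 3*c == q - 7)) ==> ((c <= 9 || (!(c <= 12))) && ((h < 1 && 3*z > -5) || (2*c >= 11 && q <= 3*c + z)))))))) && ((!(h + z > 0)) ==> (((3*h >= 5 <==> 3*c == q - 7) ==> ((c <= 9 || (!(c <= 12))) && ((h < 1 && 3*h > -2) || (2*c >= 11 && q <= 3*c + h - 1)))) && ((!(3*h >= 5 <==> 3*c == q - 7)) ==> ((c <= 9 || (!(c <= 12))) && ((h < 1 && 3*z > -5) || (2*c >= 11 && q <= 3*c + z)))))))) && ((!(h + z > 0)) ==> (((3*h >= 5 <==> 3*c == q - 7) ==> ((c <= 9 || (!(c <= 12))) && ((h < 1 && 3*h > -2) || (2*c >= 11 && q <= 3*c + h - 1)))) && ((!(3*h >= 5 <==> 3*c == q - 7)) ==> ((c <= 9 || (!(c <= 12))) && ((h < 1 && 3*z > -5) || (2*c >= 11 && q <= 3*c + z)))))))) && ((!(h + z > 0)) ==> (((3*h >= 5 <==> 3*c == q - 7) ==> ((c <= 9 || (!(c <= 12))) && ((h < 1 && 3*h > -2) || (2*c >= 11 && q <= 3*c + h - 1)))) && ((!(3*h >= 5 <==> 3*c == q - 7)) ==> ((c <= 9 || (!(c <= 12))) && ((h < 1 && 3*z > -5) || (2*c >= 11 && q <= 3*c + z)))))).
Before the if: (c == q + 12 ==> ((q + 2*z > 12 ==> (forall z_2. ((q + 2*z_2 > 12 ==> (forall z_1. ((!(q + 2*z_1 > 12)) && ((3*h >= 5 <==> 3*c == q - 7) ==> ((c <= 9 || (!(c <= 12))) && ((h < 1 && 3*h > -2) || (2*c >= 11 && q <= 3*c + h - 1)))) && ((!(3*h >= 5 <==> 3*c == q - 7)) ==> ((c <= 9 || (!(c <= 12))) && ((h < 1 && 3*z_1 > -5) || (2*c >= 11 && q <= 3*c + z_1))))))) && ((!(q + 2*z_2 > 12)) ==> (((3*h >= 5 <==> 3*c == q - 7) ==> ((c <= 9 || (!(c <= 12))) && ((h < 1 && 3*h > -2) || (2*c >= 11 && q <= 3*c + h - 1)))) && ((!(3*h >= 5 <==> 3*c == q - 7)) ==> ((c <= 9 || (!(c <= 12))) && ((h < 1 && 3*z_2 > -5) || (2*c >= 11 && q <= 3*c + z_2))))))))) && ((!(q + 2*z > 12)) ==> (((3*h >= 5 <==> 3*c == q - 7) ==> ((c <= 9 || (!(c <= 12))) && ((h < 1 && 3*h > -2) || (2*c >= 11 && q <= 3*c + h - 1)))) && ((!(3*h >= 5 <==> 3*c == q - 7)) ==> ((c <= 9 || (!(c <= 12))) && ((h < 1 && 3*z > -5) || (2*c >= 11 && q <= 3*c + z)))))))) && ((!(c == q + 12)) ==> ((h + z > 0 ==> ((h + z > 0 ==> ((h + z > 0 ==> ((h + z > 0 ==> ((!(h + z > 0)) && ((3*h >= 5 <==> 3*c == q - 7) ==> ((c <= 9 || (!(c <= 12))) && ((h < 1 && 3*h > -2) || (2*c >= 11 && q <= 3*c + h - 1)))) && ((!(3*h >= 5 <==> 3*c == q - 7)) ==> ((c <= 9 || (!(c <= 12))) && ((h < 1 && 3*z > -5) || (2*c >= 11 && q <= 3*c + z)))))) && ((!(h + z > 0)) ==> (((3*h >= 5 <==> 3*c == q - 7) ==> ((c <= 9 || (!(c <= 12))) && ((h < 1 && 3*h > -2) || (2*c >= 11 && q <= 3*c + h - 1)))) && ((!(3*h >= 5 <==> 3*c == q - 7)) ==> ((c <= 9 || (!(c <= 12))) && ((h < 1 && 3*z > -5) || (2*c >= 11 && q <= 3*c + z)))))))) && ((!(h + z > 0)) ==> (((3*h >= 5 <==> 3*c == q - 7) ==> ((c <= 9 || (!(c <= 12))) && ((h < 1 && 3*h > -2) || (2*c >= 11 && q <= 3*c + h - 1)))) && ((!(3*h >= 5 <==> 3*c == q - 7)) ==> ((c <= 9 || (!(c <= 12))) && ((h < 1 && 3*z > -5) || (2*c >= 11 && q <= 3*c + z)))))))) && ((!(h + z > 0)) ==> (((3*h >= 5 <==> 3*c == q - 7) ==> ((c <= 9 || (!(c <= 12))) && ((h < 1 && 3*h > -2) || (2*c >= 11 && q <= 3*c + h - 1)))) && ((!(3*h >= 5 <==> 3*c == q - 7)) ==> ((c <= 9 || (!(c <= 12))) && ((h < 1 && 3*z > -5) || (2*c >= 11 && q <= 3*c + z)))))))) && ((!(h + z > 0)) ==> (((3*h >= 5 <==> 3*c == q - 7) ==> ((c <= 9 || (!(c <= 12))) && ((h < 1 && 3*h > -2) || (2*c >= 11 && q <= 3*c + h - 1)))) && ((!(3*h >= 5 <==> 3*c == q - 7)) ==> ((c <= 9 || (!(c <= 12))) && ((h < 1 && 3*z > -5) || (2*c >= 11 && q <= 3*c + z))))))))
Answer: WP = (c == q + 12 ==> ((q + 2*z > 12 ==> (forall z_2. ((q + 2*z_2 > 12 ==> (forall z_1. ((!(q + 2*z_1 > 12)) && ((3*h >= 5 <==> 3*c == q - 7) ==> ((c <= 9 || (!(c <= 12))) && ((h < 1 && 3*h > -2) || (2*c >= 11 && q <= 3*c + h - 1)))) && ((!(3*h >= 5 <==> 3*c == q - 7)) ==> ((c <= 9 || (!(c <= 12))) && ((h < 1 && 3*z_1 > -5) || (2*c >= 11 && q <= 3*c + z_1))))))) && ((!(q + 2*z_2 > 12)) ==> (((3*h >= 5 <==> 3*c == q - 7) ==> ((c <= 9 || (!(c <= 12))) && ((h < 1 && 3*h > -2) || (2*c >= 11 && q <= 3*c + h - 1)))) && ((!(3*h >= 5 <==> 3*c == q - 7)) ==> ((c <= 9 || (!(c <= 12))) && ((h < 1 && 3*z_2 > -5) || (2*c >= 11 && q <= 3*c + z_2))))))))) && ((!(q + 2*z > 12)) ==> (((3*h >= 5 <==> 3*c == q - 7) ==> ((c <= 9 || (!(c <= 12))) && ((h < 1 && 3*h > -2) || (2*c >= 11 && q <= 3*c + h - 1)))) && ((!(3*h >= 5 <==> 3*c == q - 7)) ==> ((c <= 9 || (!(c <= 12))) && ((h < 1 && 3*z > -5) || (2*c >= 11 && q <= 3*c + z)))))))) && ((!(c == q + 12)) ==> ((h + z > 0 ==> ((h + z > 0 ==> ((h + z > 0 ==> ((h + z > 0 ==> ((!(h + z > 0)) && ((3*h >= 5 <==> 3*c == q - 7) ==> ((c <= 9 || (!(c <= 12))) && ((h < 1 && 3*h > -2) || (2*c >= 11 && q <= 3*c + h - 1)))) && ((!(3*h >= 5 <==> 3*c == q - 7)) ==> ((c <= 9 || (!(c <= 12))) && ((h < 1 && 3*z > -5) || (2*c >= 11 && q <= 3*c + z)))))) && ((!(h + z > 0)) ==> (((3*h >= 5 <==> 3*c == q - 7) ==> ((c <= 9 || (!(c <= 12))) && ((h < 1 && 3*h > -2) || (2*c >= 11 && q <= 3*c + h - 1)))) && ((!(3*h >= 5 <==> 3*c == q - 7)) ==> ((c <= 9 || (!(c <= 12))) && ((h < 1 && 3*z > -5) || (2*c >= 11 && q <= 3*c + z)))))))) && ((!(h + z > 0)) ==> (((3*h >= 5 <==> 3*c == q - 7) ==> ((c <= 9 || (!(c <= 12))) && ((h < 1 && 3*h > -2) || (2*c >= 11 && q <= 3*c + h - 1)))) && ((!(3*h >= 5 <==> 3*c == q - 7)) ==> ((c <= 9 || (!(c <= 12))) && ((h < 1 && 3*z > -5) || (2*c >= 11 && q <= 3*c + z)))))))) && ((!(h + z > 0)) ==> (((3*h >= 5 <==> 3*c == q - 7) ==> ((c <= 9 || (!(c <= 12))) && ((h < 1 && 3*h > -2) || (2*c >= 11 && q <= 3*c + h - 1)))) && ((!(3*h >= 5 <==> 3*c == q - 7)) ==> ((c <= 9 || (!(c <= 12))) && ((h < 1 && 3*z > -5) || (2*c >= 11 && q <= 3*c + z)))))))) && ((!(h + z > 0)) ==> (((3*h >= 5 <==> 3*c == q - 7) ==> ((c <= 9 || (!(c <= 12))) && ((h < 1 && 3*h > -2) || (2*c >= 11 && q <= 3*c + h - 1)))) && ((!(3*h >= 5 <==> 3*c == q - 7)) ==> ((c <= 9 || (!(c <= 12))) && ((h < 1 && 3*z > -5) || (2*c >= 11 && q <= 3*c + z))))))))


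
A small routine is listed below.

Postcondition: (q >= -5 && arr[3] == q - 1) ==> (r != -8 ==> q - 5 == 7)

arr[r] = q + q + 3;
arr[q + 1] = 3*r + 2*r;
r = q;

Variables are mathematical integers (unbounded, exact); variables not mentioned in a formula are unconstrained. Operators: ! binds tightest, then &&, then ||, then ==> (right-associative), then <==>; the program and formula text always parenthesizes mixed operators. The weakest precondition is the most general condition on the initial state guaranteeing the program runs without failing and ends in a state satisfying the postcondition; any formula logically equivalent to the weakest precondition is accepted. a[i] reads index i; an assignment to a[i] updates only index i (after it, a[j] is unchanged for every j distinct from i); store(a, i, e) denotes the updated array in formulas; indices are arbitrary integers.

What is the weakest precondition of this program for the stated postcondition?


Working backward. After the program, the postcondition (q >= -5 && arr[3] == q - 1) ==> (r != -8 ==> q - 5 == 7) must hold; in canonical form it is (q >= -5 && arr[3] == q - 1) ==> (r != -8 ==> q == 12).
Before r := q: (q >= -5 && arr[3] == q - 1) ==> (q != -8 ==> q == 12)
Before arr[q + 1] := 3*r + 2*r: (q >= -5 && store(arr, q + 1, 5*r)[3] == q - 1) ==> (q != -8 ==> q == 12)
Before arr[r] := q + q + 3: (q >= -5 && store(store(arr, r, 2*q + 3), q + 1, 5*r)[3] == q - 1) ==> (q != -8 ==> q == 12)
Answer: WP = (q >= -5 && store(store(arr, r, 2*q + 3), q + 1, 5*r)[3] == q - 1) ==> (q != -8 ==> q == 12)


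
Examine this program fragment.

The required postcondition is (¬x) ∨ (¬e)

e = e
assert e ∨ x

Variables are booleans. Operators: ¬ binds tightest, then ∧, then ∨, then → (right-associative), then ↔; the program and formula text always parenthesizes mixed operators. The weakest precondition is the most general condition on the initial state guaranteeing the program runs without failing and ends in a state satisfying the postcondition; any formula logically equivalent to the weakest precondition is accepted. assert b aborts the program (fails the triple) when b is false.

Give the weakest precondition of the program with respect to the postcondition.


Working backward. After the program, (¬x) ∨ (¬e) must hold.
Before assert e ∨ x: (e ∨ x) ∧ ((¬x) ∨ (¬e))
Before e := e: (e ∨ x) ∧ ((¬x) ∨ (¬e))
Answer: WP = (e ∨ x) ∧ ((¬x) ∨ (¬e))


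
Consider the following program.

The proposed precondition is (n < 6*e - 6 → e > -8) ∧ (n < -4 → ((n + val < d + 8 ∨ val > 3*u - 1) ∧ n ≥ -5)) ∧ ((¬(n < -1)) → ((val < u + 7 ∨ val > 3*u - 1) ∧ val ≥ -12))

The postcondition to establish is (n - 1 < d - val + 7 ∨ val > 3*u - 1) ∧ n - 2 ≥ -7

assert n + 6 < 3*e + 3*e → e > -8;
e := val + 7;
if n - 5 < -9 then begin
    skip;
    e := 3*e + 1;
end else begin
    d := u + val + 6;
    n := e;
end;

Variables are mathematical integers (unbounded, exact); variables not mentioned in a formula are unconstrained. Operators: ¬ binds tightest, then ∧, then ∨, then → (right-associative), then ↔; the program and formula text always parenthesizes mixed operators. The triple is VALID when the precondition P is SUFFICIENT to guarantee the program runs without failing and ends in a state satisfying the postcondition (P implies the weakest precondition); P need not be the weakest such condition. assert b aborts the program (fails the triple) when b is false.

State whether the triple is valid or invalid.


Working backward. After the program, the postcondition (n - 1 < d - val + 7 ∨ val > 3*u - 1) ∧ n - 2 ≥ -7 must hold; in canonical form it is (n + val < d + 8 ∨ val > 3*u - 1) ∧ n ≥ -5.
Then branch requires (n + val < d + 8 ∨ val > 3*u - 1) ∧ n ≥ -5; else branch requires (e < u + 14 ∨ val > 3*u - 1) ∧ e ≥ -5.
Before the if: (n < -4 → ((n + val < d + 8 ∨ val > 3*u - 1) ∧ n ≥ -5)) ∧ ((¬(n < -4)) → ((e < u + 14 ∨ val > 3*u - 1) ∧ e ≥ -5))
Before e := val + 7: (n < -4 → ((n + val < d + 8 ∨ val > 3*u - 1) ∧ n ≥ -5)) ∧ ((¬(n < -4)) → ((val < u + 7 ∨ val > 3*u - 1) ∧ val ≥ -12))
Before assert n + 6 < 3*e + 3*e → e > -8: (n < 6*e - 6 → e > -8) ∧ (n < -4 → ((n + val < d + 8 ∨ val > 3*u - 1) ∧ n ≥ -5)) ∧ ((¬(n < -4)) → ((val < u + 7 ∨ val > 3*u - 1) ∧ val ≥ -12))
The weakest precondition is (n < 6*e - 6 → e > -8) ∧ (n < -4 → ((n + val < d + 8 ∨ val > 3*u - 1) ∧ n ≥ -5)) ∧ ((¬(n < -4)) → ((val < u + 7 ∨ val > 3*u - 1) ∧ val ≥ -12)).
Check whether (n < 6*e - 6 → e > -8) ∧ (n < -4 → ((n + val < d + 8 ∨ val > 3*u - 1) ∧ n ≥ -5)) ∧ ((¬(n < -1)) → ((val < u + 7 ∨ val > 3*u - 1) ∧ val ≥ -12)) implies it.
Countermodel: at the initial state d = 0, e = 1, n = -4, u = -5, val = -15, the precondition holds but the weakest precondition fails.
Answer: invalid


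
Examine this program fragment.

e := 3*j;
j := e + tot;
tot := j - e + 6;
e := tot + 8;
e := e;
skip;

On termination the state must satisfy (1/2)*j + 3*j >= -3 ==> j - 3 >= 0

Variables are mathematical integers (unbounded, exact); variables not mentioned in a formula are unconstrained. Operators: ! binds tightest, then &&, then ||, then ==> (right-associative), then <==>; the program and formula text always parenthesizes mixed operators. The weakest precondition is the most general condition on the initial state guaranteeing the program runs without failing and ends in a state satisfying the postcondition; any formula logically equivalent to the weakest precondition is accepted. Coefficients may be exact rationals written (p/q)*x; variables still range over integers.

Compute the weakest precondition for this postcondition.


Working backward. After the program, the postcondition (1/2)*j + 3*j >= -3 ==> j - 3 >= 0 must hold; in canonical form it is (7/2)*j >= -3 ==> j >= 3.
Before skip: (7/2)*j >= -3 ==> j >= 3
Before e := e: (7/2)*j >= -3 ==> j >= 3
Before e := tot + 8: (7/2)*j >= -3 ==> j >= 3
Before tot := j - e + 6: (7/2)*j >= -3 ==> j >= 3
Before j := e + tot: (7/2)*e + (7/2)*tot >= -3 ==> e + tot >= 3
Before e := 3*j: (21/2)*j + (7/2)*tot >= -3 ==> 3*j + tot >= 3
Answer: WP = (21/2)*j + (7/2)*tot >= -3 ==> 3*j + tot >= 3


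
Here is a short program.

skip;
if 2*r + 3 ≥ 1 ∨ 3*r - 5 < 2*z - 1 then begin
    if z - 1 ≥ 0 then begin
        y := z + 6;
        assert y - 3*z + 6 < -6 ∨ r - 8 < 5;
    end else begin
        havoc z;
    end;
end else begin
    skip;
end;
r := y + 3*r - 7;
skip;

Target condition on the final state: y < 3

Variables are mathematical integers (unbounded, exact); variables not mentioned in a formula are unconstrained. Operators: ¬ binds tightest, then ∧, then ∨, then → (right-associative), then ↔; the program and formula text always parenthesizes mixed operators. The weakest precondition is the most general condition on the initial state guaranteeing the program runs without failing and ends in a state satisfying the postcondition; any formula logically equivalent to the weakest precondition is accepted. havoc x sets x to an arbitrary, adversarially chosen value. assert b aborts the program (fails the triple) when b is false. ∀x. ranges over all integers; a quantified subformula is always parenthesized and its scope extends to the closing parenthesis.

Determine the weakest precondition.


Working backward. After the program, y < 3 must hold.
Before skip: y < 3
Before r := y + 3*r - 7: y < 3
Then branch requires (z ≥ 1 → ((2*z > 18 ∨ r < 13) ∧ z < -3)) ∧ ((¬(z ≥ 1)) → y < 3); else branch requires y < 3.
Before the if: ((2*r ≥ -2 ∨ 3*r < 2*z + 4) → ((z ≥ 1 → ((2*z > 18 ∨ r < 13) ∧ z < -3)) ∧ ((¬(z ≥ 1)) → y < 3))) ∧ ((¬(2*r ≥ -2 ∨ 3*r < 2*z + 4)) → y < 3)
Before skip: ((2*r ≥ -2 ∨ 3*r < 2*z + 4) → ((z ≥ 1 → ((2*z > 18 ∨ r < 13) ∧ z < -3)) ∧ ((¬(z ≥ 1)) → y < 3))) ∧ ((¬(2*r ≥ -2 ∨ 3*r < 2*z + 4)) → y < 3)
Answer: WP = ((2*r ≥ -2 ∨ 3*r < 2*z + 4) → ((z ≥ 1 → ((2*z > 18 ∨ r < 13) ∧ z < -3)) ∧ ((¬(z ≥ 1)) → y < 3))) ∧ ((¬(2*r ≥ -2 ∨ 3*r < 2*z + 4)) → y < 3)


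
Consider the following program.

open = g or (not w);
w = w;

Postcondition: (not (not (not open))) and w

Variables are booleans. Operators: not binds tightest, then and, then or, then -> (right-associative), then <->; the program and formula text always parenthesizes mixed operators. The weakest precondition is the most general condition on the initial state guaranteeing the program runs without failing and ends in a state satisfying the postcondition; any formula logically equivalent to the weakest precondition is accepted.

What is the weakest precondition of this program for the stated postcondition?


Working backward. After the program, the postcondition (not (not (not open))) and w must hold; in canonical form it is (not open) and w.
Before w := w: (not open) and w
Before open := g or (not w): (not (g or (not w))) and w
Answer: WP = (not (g or (not w))) and w


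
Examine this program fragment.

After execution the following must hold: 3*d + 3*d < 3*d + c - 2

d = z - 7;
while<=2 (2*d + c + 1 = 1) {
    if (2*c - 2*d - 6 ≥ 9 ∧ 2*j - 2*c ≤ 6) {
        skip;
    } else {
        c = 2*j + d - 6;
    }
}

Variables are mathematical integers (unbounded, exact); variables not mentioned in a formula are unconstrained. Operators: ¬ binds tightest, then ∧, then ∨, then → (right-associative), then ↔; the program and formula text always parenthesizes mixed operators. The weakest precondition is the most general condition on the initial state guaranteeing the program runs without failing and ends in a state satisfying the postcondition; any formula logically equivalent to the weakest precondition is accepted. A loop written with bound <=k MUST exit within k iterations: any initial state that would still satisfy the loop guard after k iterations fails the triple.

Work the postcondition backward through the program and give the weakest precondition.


Working backward. After the program, the postcondition 3*d + 3*d < 3*d + c - 2 must hold; in canonical form it is 3*d < c - 2.
Before the loop (bound <=2), unroll the exhaustion recursion (WP_0 = exit-now case; WP_j = one more guarded iteration, up to j = 2):
  WP_0: (¬(c + 2*d = 0)) ∧ 3*d < c - 2
  WP_1: (c + 2*d = 0 → (((2*c ≥ 2*d + 15 ∧ 2*j ≤ 2*c + 6) → ((¬(c + 2*d = 0)) ∧ 3*d < c - 2)) ∧ ((¬(2*c ≥ 2*d + 15 ∧ 2*j ≤ 2*c + 6)) → ((¬(3*d + 2*j = 6)) ∧ 2*d < 2*j - 8)))) ∧ ((¬(c + 2*d = 0)) → 3*d < c - 2)
  WP_2: (c + 2*d = 0 → (((2*c ≥ 2*d + 15 ∧ 2*j ≤ 2*c + 6) → ((c + 2*d = 0 → (((2*c ≥ 2*d + 15 ∧ 2*j ≤ 2*c + 6) → ((¬(c + 2*d = 0)) ∧ 3*d < c - 2)) ∧ ((¬(2*c ≥ 2*d + 15 ∧ 2*j ≤ 2*c + 6)) → ((¬(3*d + 2*j = 6)) ∧ 2*d < 2*j - 8)))) ∧ ((¬(c + 2*d = 0)) → 3*d < c - 2))) ∧ ((¬(2*c ≥ 2*d + 15 ∧ 2*j ≤ 2*c + 6)) → ((3*d + 2*j = 6 → (((4*j ≥ 27 ∧ 2*d + 2*j ≥ 6) → ((¬(3*d + 2*j = 6)) ∧ 2*d < 2*j - 8)) ∧ ((¬(4*j ≥ 27 ∧ 2*d + 2*j ≥ 6)) → ((¬(3*d + 2*j = 6)) ∧ 2*d < 2*j - 8)))) ∧ ((¬(3*d + 2*j = 6)) → 2*d < 2*j - 8))))) ∧ ((¬(c + 2*d = 0)) → 3*d < c - 2)
So before the loop: (c + 2*d = 0 → (((2*c ≥ 2*d + 15 ∧ 2*j ≤ 2*c + 6) → ((c + 2*d = 0 → (((2*c ≥ 2*d + 15 ∧ 2*j ≤ 2*c + 6) → ((¬(c + 2*d = 0)) ∧ 3*d < c - 2)) ∧ ((¬(2*c ≥ 2*d + 15 ∧ 2*j ≤ 2*c + 6)) → ((¬(3*d + 2*j = 6)) ∧ 2*d < 2*j - 8)))) ∧ ((¬(c + 2*d = 0)) → 3*d < c - 2))) ∧ ((¬(2*c ≥ 2*d + 15 ∧ 2*j ≤ 2*c + 6)) → ((3*d + 2*j = 6 → (((4*j ≥ 27 ∧ 2*d + 2*j ≥ 6) → ((¬(3*d + 2*j = 6)) ∧ 2*d < 2*j - 8)) ∧ ((¬(4*j ≥ 27 ∧ 2*d + 2*j ≥ 6)) → ((¬(3*d + 2*j = 6)) ∧ 2*d < 2*j - 8)))) ∧ ((¬(3*d + 2*j = 6)) → 2*d < 2*j - 8))))) ∧ ((¬(c + 2*d = 0)) → 3*d < c - 2)
Before d := z - 7: (c + 2*z = 14 → (((2*c ≥ 2*z + 1 ∧ 2*j ≤ 2*c + 6) → ((c + 2*z = 14 → (((2*c ≥ 2*z + 1 ∧ 2*j ≤ 2*c + 6) → ((¬(c + 2*z = 14)) ∧ 3*z < c + 19)) ∧ ((¬(2*c ≥ 2*z + 1 ∧ 2*j ≤ 2*c + 6)) → ((¬(2*j + 3*z = 27)) ∧ 2*z < 2*j + 6)))) ∧ ((¬(c + 2*z = 14)) → 3*z < c + 19))) ∧ ((¬(2*c ≥ 2*z + 1 ∧ 2*j ≤ 2*c + 6)) → ((2*j + 3*z = 27 → (((4*j ≥ 27 ∧ 2*j + 2*z ≥ 20) → ((¬(2*j + 3*z = 27)) ∧ 2*z < 2*j + 6)) ∧ ((¬(4*j ≥ 27 ∧ 2*j + 2*z ≥ 20)) → ((¬(2*j + 3*z = 27)) ∧ 2*z < 2*j + 6)))) ∧ ((¬(2*j + 3*z = 27)) → 2*z < 2*j + 6))))) ∧ ((¬(c + 2*z = 14)) → 3*z < c + 19)
Answer: WP = (c + 2*z = 14 → (((2*c ≥ 2*z + 1 ∧ 2*j ≤ 2*c + 6) → ((c + 2*z = 14 → (((2*c ≥ 2*z + 1 ∧ 2*j ≤ 2*c + 6) → ((¬(c + 2*z = 14)) ∧ 3*z < c + 19)) ∧ ((¬(2*c ≥ 2*z + 1 ∧ 2*j ≤ 2*c + 6)) → ((¬(2*j + 3*z = 27)) ∧ 2*z < 2*j + 6)))) ∧ ((¬(c + 2*z = 14)) → 3*z < c + 19))) ∧ ((¬(2*c ≥ 2*z + 1 ∧ 2*j ≤ 2*c + 6)) → ((2*j + 3*z = 27 → (((4*j ≥ 27 ∧ 2*j + 2*z ≥ 20) → ((¬(2*j + 3*z = 27)) ∧ 2*z < 2*j + 6)) ∧ ((¬(4*j ≥ 27 ∧ 2*j + 2*z ≥ 20)) → ((¬(2*j + 3*z = 27)) ∧ 2*z < 2*j + 6)))) ∧ ((¬(2*j + 3*z = 27)) → 2*z < 2*j + 6))))) ∧ ((¬(c + 2*z = 14)) → 3*z < c + 19)


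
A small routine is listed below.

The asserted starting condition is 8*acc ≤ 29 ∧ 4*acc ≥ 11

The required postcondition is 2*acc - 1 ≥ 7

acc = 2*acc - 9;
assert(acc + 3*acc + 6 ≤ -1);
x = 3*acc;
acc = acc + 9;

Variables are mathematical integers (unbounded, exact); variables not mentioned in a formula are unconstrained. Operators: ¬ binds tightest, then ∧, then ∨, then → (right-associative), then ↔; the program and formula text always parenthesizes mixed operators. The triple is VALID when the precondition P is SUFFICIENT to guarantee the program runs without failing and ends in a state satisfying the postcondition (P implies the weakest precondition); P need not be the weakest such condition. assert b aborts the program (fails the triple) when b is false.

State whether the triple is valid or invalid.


Working backward. After the program, the postcondition 2*acc - 1 ≥ 7 must hold; in canonical form it is 2*acc ≥ 8.
Before acc := acc + 9: 2*acc ≥ -10
Before x := 3*acc: 2*acc ≥ -10
Before assert acc + 3*acc + 6 ≤ -1: 4*acc ≤ -7 ∧ 2*acc ≥ -10
Before acc := 2*acc - 9: 8*acc ≤ 29 ∧ 4*acc ≥ 8
The weakest precondition is 8*acc ≤ 29 ∧ 4*acc ≥ 8.
Check whether 8*acc ≤ 29 ∧ 4*acc ≥ 11 implies it.
Every state satisfying the precondition satisfies the weakest precondition: the implication holds.
Answer: valid


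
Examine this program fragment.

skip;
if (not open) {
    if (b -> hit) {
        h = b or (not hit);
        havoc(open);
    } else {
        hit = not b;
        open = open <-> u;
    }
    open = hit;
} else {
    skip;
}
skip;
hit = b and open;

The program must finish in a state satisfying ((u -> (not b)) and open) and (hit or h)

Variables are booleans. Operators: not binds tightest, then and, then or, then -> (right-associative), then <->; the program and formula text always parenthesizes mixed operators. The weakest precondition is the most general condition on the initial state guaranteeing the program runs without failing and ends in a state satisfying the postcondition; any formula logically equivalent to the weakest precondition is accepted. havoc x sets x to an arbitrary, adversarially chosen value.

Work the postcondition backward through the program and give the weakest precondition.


Working backward. After the program, the postcondition ((u -> (not b)) and open) and (hit or h) must hold; in canonical form it is (u -> (not b)) and open and (hit or h).
Before hit := b and open: (u -> (not b)) and open and ((b and open) or h)
Before skip: (u -> (not b)) and open and ((b and open) or h)
Then branch requires ((b -> hit) -> ((u -> (not b)) and hit and ((b and hit) or b or (not hit)))) and ((not (b -> hit)) -> ((u -> (not b)) and (not b) and h)); else branch requires (u -> (not b)) and open and ((b and open) or h).
Before the if: ((not open) -> (((b -> hit) -> ((u -> (not b)) and hit and ((b and hit) or b or (not hit)))) and ((not (b -> hit)) -> ((u -> (not b)) and (not b) and h)))) and (open -> ((u -> (not b)) and open and ((b and open) or h)))
Before skip: ((not open) -> (((b -> hit) -> ((u -> (not b)) and hit and ((b and hit) or b or (not hit)))) and ((not (b -> hit)) -> ((u -> (not b)) and (not b) and h)))) and (open -> ((u -> (not b)) and open and ((b and open) or h)))
Answer: WP = ((not open) -> (((b -> hit) -> ((u -> (not b)) and hit and ((b and hit) or b or (not hit)))) and ((not (b -> hit)) -> ((u -> (not b)) and (not b) and h)))) and (open -> ((u -> (not b)) and open and ((b and open) or h)))


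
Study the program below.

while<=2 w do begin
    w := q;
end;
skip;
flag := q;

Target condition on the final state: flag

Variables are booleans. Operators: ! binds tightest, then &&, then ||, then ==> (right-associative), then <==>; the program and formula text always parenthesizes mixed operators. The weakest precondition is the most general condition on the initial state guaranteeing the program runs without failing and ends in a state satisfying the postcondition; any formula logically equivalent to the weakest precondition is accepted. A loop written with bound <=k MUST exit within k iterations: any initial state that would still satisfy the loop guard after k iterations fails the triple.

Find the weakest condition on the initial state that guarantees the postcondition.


Working backward. After the program, flag must hold.
Before flag := q: q
Before skip: q
Before the loop (bound <=2), unroll the exhaustion recursion (WP_0 = exit-now case; WP_j = one more guarded iteration, up to j = 2):
  WP_0: (!w) && q
  WP_1: (!w) && ((!w) ==> q)
  WP_2: (w ==> ((!q) && ((!q) ==> q))) && ((!w) ==> q)
So before the loop: (w ==> ((!q) && ((!q) ==> q))) && ((!w) ==> q)
Answer: WP = (w ==> ((!q) && ((!q) ==> q))) && ((!w) ==> q)


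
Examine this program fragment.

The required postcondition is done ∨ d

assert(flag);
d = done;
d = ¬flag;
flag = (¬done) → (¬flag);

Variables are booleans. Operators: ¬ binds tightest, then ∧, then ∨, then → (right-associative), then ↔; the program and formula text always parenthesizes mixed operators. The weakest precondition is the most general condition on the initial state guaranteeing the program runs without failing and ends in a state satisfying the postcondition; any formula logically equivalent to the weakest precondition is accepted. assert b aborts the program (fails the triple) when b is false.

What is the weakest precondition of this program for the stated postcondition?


Working backward. After the program, done ∨ d must hold.
Before flag := (¬done) → (¬flag): done ∨ d
Before d := ¬flag: done ∨ (¬flag)
Before d := done: done ∨ (¬flag)
Before assert flag: flag ∧ (done ∨ (¬flag))
Answer: WP = flag ∧ (done ∨ (¬flag))


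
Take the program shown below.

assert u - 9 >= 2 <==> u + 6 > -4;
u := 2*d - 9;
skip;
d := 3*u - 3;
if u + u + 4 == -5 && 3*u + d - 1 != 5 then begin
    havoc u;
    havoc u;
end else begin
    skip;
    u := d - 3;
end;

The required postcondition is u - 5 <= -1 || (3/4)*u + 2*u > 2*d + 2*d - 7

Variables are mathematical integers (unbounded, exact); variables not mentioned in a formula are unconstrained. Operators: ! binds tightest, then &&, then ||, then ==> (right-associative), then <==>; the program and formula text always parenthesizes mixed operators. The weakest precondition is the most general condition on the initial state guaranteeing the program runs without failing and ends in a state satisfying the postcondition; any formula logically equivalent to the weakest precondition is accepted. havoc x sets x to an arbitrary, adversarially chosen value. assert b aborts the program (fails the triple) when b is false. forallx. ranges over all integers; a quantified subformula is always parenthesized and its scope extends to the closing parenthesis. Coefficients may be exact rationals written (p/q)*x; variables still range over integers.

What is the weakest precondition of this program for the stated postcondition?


Working backward. After the program, the postcondition u - 5 <= -1 || (3/4)*u + 2*u > 2*d + 2*d - 7 must hold; in canonical form it is u <= 4 || (11/4)*u > 4*d - 7.
Then branch requires forall u_1. (u_1 <= 4 || (11/4)*u_1 > 4*d - 7); else branch requires d <= 7 || (5/4)*d < -5/4.
Before the if: ((2*u == -9 && d + 3*u != 6) ==> (forall u_1. (u_1 <= 4 || (11/4)*u_1 > 4*d - 7))) && ((!(2*u == -9 && d + 3*u != 6)) ==> (d <= 7 || (5/4)*d < -5/4))
Before d := 3*u - 3: ((2*u == -9 && 6*u != 9) ==> (forall u_1. (u_1 <= 4 || (11/4)*u_1 > 12*u - 19))) && ((!(2*u == -9 && 6*u != 9)) ==> (3*u <= 10 || (15/4)*u < 5/2))
Before skip: ((2*u == -9 && 6*u != 9) ==> (forall u_1. (u_1 <= 4 || (11/4)*u_1 > 12*u - 19))) && ((!(2*u == -9 && 6*u != 9)) ==> (3*u <= 10 || (15/4)*u < 5/2))
Before u := 2*d - 9: ((4*d == 9 && 12*d != 63) ==> (forall u_1. (u_1 <= 4 || (11/4)*u_1 > 24*d - 127))) && ((!(4*d == 9 && 12*d != 63)) ==> (6*d <= 37 || (15/2)*d < 145/4))
Before assert u - 9 >= 2 <==> u + 6 > -4: (u >= 11 <==> u > -10) && ((4*d == 9 && 12*d != 63) ==> (forall u_1. (u_1 <= 4 || (11/4)*u_1 > 24*d - 127))) && ((!(4*d == 9 && 12*d != 63)) ==> (6*d <= 37 || (15/2)*d < 145/4))
Answer: WP = (u >= 11 <==> u > -10) && ((4*d == 9 && 12*d != 63) ==> (forall u_1. (u_1 <= 4 || (11/4)*u_1 > 24*d - 127))) && ((!(4*d == 9 && 12*d != 63)) ==> (6*d <= 37 || (15/2)*d < 145/4))


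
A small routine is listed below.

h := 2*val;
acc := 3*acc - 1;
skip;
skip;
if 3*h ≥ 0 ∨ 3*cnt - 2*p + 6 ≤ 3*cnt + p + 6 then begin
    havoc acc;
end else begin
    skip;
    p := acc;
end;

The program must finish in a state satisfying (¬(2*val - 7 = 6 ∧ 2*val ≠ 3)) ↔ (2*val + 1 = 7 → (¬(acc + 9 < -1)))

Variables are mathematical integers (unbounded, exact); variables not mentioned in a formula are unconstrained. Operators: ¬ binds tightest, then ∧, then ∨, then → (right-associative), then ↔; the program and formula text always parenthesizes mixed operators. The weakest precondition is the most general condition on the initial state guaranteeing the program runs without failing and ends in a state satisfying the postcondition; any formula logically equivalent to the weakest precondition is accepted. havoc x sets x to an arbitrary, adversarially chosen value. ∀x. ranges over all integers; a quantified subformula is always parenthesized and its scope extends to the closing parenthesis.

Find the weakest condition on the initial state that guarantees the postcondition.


Working backward. After the program, the postcondition (¬(2*val - 7 = 6 ∧ 2*val ≠ 3)) ↔ (2*val + 1 = 7 → (¬(acc + 9 < -1))) must hold; in canonical form it is (¬(2*val = 13 ∧ 2*val ≠ 3)) ↔ (2*val = 6 → (¬(acc < -10))).
Then branch requires ∀acc_1. ((¬(2*val = 13 ∧ 2*val ≠ 3)) ↔ (2*val = 6 → (¬(acc_1 < -10)))); else branch requires (¬(2*val = 13 ∧ 2*val ≠ 3)) ↔ (2*val = 6 → (¬(acc < -10))).
Before the if: ((3*h ≥ 0 ∨ 3*p ≥ 0) → (∀acc_1. ((¬(2*val = 13 ∧ 2*val ≠ 3)) ↔ (2*val = 6 → (¬(acc_1 < -10)))))) ∧ ((¬(3*h ≥ 0 ∨ 3*p ≥ 0)) → ((¬(2*val = 13 ∧ 2*val ≠ 3)) ↔ (2*val = 6 → (¬(acc < -10)))))
Before skip: ((3*h ≥ 0 ∨ 3*p ≥ 0) → (∀acc_1. ((¬(2*val = 13 ∧ 2*val ≠ 3)) ↔ (2*val = 6 → (¬(acc_1 < -10)))))) ∧ ((¬(3*h ≥ 0 ∨ 3*p ≥ 0)) → ((¬(2*val = 13 ∧ 2*val ≠ 3)) ↔ (2*val = 6 → (¬(acc < -10)))))
Before skip: ((3*h ≥ 0 ∨ 3*p ≥ 0) → (∀acc_1. ((¬(2*val = 13 ∧ 2*val ≠ 3)) ↔ (2*val = 6 → (¬(acc_1 < -10)))))) ∧ ((¬(3*h ≥ 0 ∨ 3*p ≥ 0)) → ((¬(2*val = 13 ∧ 2*val ≠ 3)) ↔ (2*val = 6 → (¬(acc < -10)))))
Before acc := 3*acc - 1: ((3*h ≥ 0 ∨ 3*p ≥ 0) → (∀acc_1. ((¬(2*val = 13 ∧ 2*val ≠ 3)) ↔ (2*val = 6 → (¬(acc_1 < -10)))))) ∧ ((¬(3*h ≥ 0 ∨ 3*p ≥ 0)) → ((¬(2*val = 13 ∧ 2*val ≠ 3)) ↔ (2*val = 6 → (¬(3*acc < -9)))))
Before h := 2*val: ((6*val ≥ 0 ∨ 3*p ≥ 0) → (∀acc_1. ((¬(2*val = 13 ∧ 2*val ≠ 3)) ↔ (2*val = 6 → (¬(acc_1 < -10)))))) ∧ ((¬(6*val ≥ 0 ∨ 3*p ≥ 0)) → ((¬(2*val = 13 ∧ 2*val ≠ 3)) ↔ (2*val = 6 → (¬(3*acc < -9)))))
Answer: WP = ((6*val ≥ 0 ∨ 3*p ≥ 0) → (∀acc_1. ((¬(2*val = 13 ∧ 2*val ≠ 3)) ↔ (2*val = 6 → (¬(acc_1 < -10)))))) ∧ ((¬(6*val ≥ 0 ∨ 3*p ≥ 0)) → ((¬(2*val = 13 ∧ 2*val ≠ 3)) ↔ (2*val = 6 → (¬(3*acc < -9)))))
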